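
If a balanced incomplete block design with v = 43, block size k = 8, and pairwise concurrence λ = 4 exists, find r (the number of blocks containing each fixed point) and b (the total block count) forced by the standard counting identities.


Any 2-(v, k, λ) BIBD satisfies two necessary conditions:
  (i)  Each point sits in r blocks, and counting incidences through any fixed point gives r(k − 1) = λ(v − 1), so r = λ(v − 1)/(k − 1).
  (ii) Total incidences bk = vr, so b = vr/k.
Step 1: r = λ(v − 1)/(k − 1) = 4·(43 − 1)/(8 − 1) = 4·42/7 = 168/7 = 24.
Step 2: b = vr/k = 43·24/8 = 1032/8 = 129.
Check integrality: r = 24 ∈ Z ✓, b = 129 ∈ Z ✓.
(These identities are necessary conditions: they determine r and b for any design with these parameters, but do not by themselves prove that one exists.)

r = 24, b = 129.


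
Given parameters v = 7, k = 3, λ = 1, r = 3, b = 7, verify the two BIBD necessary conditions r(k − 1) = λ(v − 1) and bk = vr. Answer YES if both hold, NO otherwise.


Condition (i): r(k − 1) = 3·2 = 6; λ(v − 1) = 1·6 = 6. Match? YES.
Condition (ii): bk = 7·3 = 21; vr = 7·3 = 21. Match? YES.
Both conditions hold? YES.

YES


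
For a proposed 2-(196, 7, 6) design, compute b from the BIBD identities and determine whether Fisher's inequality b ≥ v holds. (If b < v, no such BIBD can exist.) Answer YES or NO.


r = λ(v − 1)/(k − 1) = 6·195/6 = 195.
b = vr/k = 196·195/7 = 5460.
Fisher's inequality: b ≥ v ⇔ 5460 ≥ 196? YES.

YES


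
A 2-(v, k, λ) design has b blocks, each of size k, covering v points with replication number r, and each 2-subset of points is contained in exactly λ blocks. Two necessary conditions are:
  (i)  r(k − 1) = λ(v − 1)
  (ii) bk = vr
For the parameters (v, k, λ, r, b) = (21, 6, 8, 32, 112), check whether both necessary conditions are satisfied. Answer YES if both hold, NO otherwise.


Condition (i): r(k − 1) = 32·5 = 160; λ(v − 1) = 8·20 = 160. Match? YES.
Condition (ii): bk = 112·6 = 672; vr = 21·32 = 672. Match? YES.
Both conditions hold? YES.

YES


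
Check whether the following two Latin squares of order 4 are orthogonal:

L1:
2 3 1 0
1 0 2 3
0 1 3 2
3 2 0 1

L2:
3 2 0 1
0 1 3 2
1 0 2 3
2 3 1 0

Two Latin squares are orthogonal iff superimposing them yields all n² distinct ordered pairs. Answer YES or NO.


Form the n² = 16 superimposed pairs (L1[i][j], L2[i][j]), row by row (rows and columns indexed from 0):
row 0: (2,3) (3,2) (1,0) (0,1)
row 1: (1,0) (0,1) (2,3) (3,2)
row 2: (0,1) (1,0) (3,2) (2,3)
row 3: (3,2) (2,3) (0,1) (1,0)
Orthogonality requires all 16 pairs distinct.
But the pair (1,0) repeats: cell (0,2) has L1 = 1, L2 = 0, and cell (1,0) has L1 = 1, L2 = 0.
A repeated pair means some other pair never occurs (only 4 distinct pairs out of 16), so the squares are not orthogonal.
Conclusion: NO.

NO


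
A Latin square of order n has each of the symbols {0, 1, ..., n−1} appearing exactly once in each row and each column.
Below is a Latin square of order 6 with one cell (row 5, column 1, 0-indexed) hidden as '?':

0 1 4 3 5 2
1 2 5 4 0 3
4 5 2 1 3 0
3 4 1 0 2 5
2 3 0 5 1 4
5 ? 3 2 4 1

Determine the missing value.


Row 5 contains symbols [1, 2, 3, 4, 5] — missing [0].
Column 1 contains symbols [1, 2, 3, 4, 5] — missing [0].
The missing symbol must appear in both missing sets; intersection = [0].
Therefore the hidden value is 0.

Missing value = 0.


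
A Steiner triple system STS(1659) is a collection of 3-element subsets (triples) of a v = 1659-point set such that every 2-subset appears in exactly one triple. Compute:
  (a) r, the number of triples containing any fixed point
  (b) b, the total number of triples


An STS(v) is a 2-(v, 3, 1) BIBD: block size k = 3, λ = 1.
Replication: r(k − 1) = λ(v − 1) ⇒ r·2 = 1659 − 1 = 1658 ⇒ r = 829.
Block count: bk = vr ⇒ b·3 = 1659·829 = 1375311 ⇒ b = 458437.

r = 829, b = 458437.


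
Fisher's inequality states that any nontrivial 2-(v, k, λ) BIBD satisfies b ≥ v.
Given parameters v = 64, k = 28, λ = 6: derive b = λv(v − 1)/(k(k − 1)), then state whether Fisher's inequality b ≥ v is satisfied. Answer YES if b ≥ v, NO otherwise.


b = λv(v − 1)/(k(k − 1)) = 6·64·63/(28·27) = 24192/756 = 32.
Compare with v = 64: b < v, so Fisher's inequality fails.

NO


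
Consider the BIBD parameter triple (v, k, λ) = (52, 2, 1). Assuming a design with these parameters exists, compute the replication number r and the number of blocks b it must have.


Any 2-(v, k, λ) BIBD satisfies two necessary conditions:
  (i)  Each point sits in r blocks, and counting incidences through any fixed point gives r(k − 1) = λ(v − 1), so r = λ(v − 1)/(k − 1).
  (ii) Total incidences bk = vr, so b = vr/k.
Step 1: r = λ(v − 1)/(k − 1) = 1·(52 − 1)/(2 − 1) = 1·51/1 = 51/1 = 51.
Step 2: b = vr/k = 52·51/2 = 2652/2 = 1326.
Check integrality: r = 51 ∈ Z ✓, b = 1326 ∈ Z ✓.
(These identities are necessary conditions: they determine r and b for any design with these parameters, but do not by themselves prove that one exists.)

r = 51, b = 1326.


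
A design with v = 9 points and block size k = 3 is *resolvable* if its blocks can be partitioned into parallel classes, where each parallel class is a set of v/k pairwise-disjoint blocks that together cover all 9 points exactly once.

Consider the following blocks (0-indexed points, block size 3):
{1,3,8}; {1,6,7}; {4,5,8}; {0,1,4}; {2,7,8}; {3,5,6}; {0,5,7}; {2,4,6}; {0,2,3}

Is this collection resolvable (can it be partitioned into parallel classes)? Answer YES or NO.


v = 9, block size k = 3, number of blocks = 9.
For resolvability, blocks must partition into parallel classes of size v/k = 3.
Total blocks must therefore be a multiple of 3: 9 = 3·3 + 0 ⇒ divisible ✓.
Greedy packing gives 3 candidate class(es). Each should be a full parallel class (size 3, covers all 9 points).
  Class 1 (3 blocks): {1,3,8}; {0,5,7}; {2,4,6}. Points covered: [0, 1, 2, 3, 4, 5, 6, 7, 8].
  Class 2 (3 blocks): {1,6,7}; {4,5,8}; {0,2,3}. Points covered: [0, 1, 2, 3, 4, 5, 6, 7, 8].
  Class 3 (3 blocks): {0,1,4}; {2,7,8}; {3,5,6}. Points covered: [0, 1, 2, 3, 4, 5, 6, 7, 8].
All classes full (size 3)? YES. All classes cover every point? YES.
Resolvable? YES.

YES


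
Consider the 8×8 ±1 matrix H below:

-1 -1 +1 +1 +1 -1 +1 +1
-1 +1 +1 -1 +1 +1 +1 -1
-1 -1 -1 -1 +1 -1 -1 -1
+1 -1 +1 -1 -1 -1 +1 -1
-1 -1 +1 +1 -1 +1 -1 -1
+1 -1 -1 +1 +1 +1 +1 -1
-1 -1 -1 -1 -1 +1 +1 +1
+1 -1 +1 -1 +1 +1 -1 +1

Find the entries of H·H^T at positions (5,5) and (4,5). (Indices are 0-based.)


Row 4 of H: [-1, -1, 1, 1, -1, 1, -1, -1].
Row 5 of H: [1, -1, -1, 1, 1, 1, 1, -1].
(H·H^T)[5][5] = Σ_j H[5][j]·H[5][j] = (1)² + (-1)² + (-1)² + (1)² + (1)² + (1)² + (1)² + (-1)² = 1 + 1 + 1 + 1 + 1 + 1 + 1 + 1 = 8.
(H·H^T)[4][5] = Σ_j H[4][j]·H[5][j] = (-1)·(1) + (-1)·(-1) + (1)·(-1) + (1)·(1) + (-1)·(1) + (1)·(1) + (-1)·(1) + (-1)·(-1) = -1 + 1 + -1 + 1 + -1 + 1 + -1 + 1 = 0.
So rows 4 and 5 are orthogonal; the diagonal entry equals n = 8.

(5,5) entry = 8; (4,5) entry = 0.


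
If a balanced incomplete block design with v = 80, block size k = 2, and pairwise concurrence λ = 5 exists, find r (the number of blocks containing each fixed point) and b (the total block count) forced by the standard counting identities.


Any 2-(v, k, λ) BIBD satisfies two necessary conditions:
  (i)  Each point sits in r blocks, and counting incidences through any fixed point gives r(k − 1) = λ(v − 1), so r = λ(v − 1)/(k − 1).
  (ii) Total incidences bk = vr, so b = vr/k.
Step 1: r = λ(v − 1)/(k − 1) = 5·(80 − 1)/(2 − 1) = 5·79/1 = 395/1 = 395.
Step 2: b = vr/k = 80·395/2 = 31600/2 = 15800.
Check integrality: r = 395 ∈ Z ✓, b = 15800 ∈ Z ✓.
(These identities are necessary conditions: they determine r and b for any design with these parameters, but do not by themselves prove that one exists.)

r = 395, b = 15800.


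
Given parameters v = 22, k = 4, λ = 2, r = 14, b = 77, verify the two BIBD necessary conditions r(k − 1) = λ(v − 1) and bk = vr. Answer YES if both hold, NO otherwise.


Condition (i): r(k − 1) = 14·3 = 42; λ(v − 1) = 2·21 = 42. Match? YES.
Condition (ii): bk = 77·4 = 308; vr = 22·14 = 308. Match? YES.
Both conditions hold? YES.

YES


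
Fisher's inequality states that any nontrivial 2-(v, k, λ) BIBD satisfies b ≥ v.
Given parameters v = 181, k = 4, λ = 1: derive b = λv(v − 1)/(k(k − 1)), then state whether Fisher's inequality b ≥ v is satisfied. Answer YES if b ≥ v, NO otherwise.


r = λ(v − 1)/(k − 1) = 1·180/3 = 60.
b = vr/k = 181·60/4 = 2715.
Fisher's inequality: b ≥ v ⇔ 2715 ≥ 181? YES.

YES


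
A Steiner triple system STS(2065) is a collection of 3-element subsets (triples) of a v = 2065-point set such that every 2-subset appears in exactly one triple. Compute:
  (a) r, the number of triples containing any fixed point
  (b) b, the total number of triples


An STS(v) is a 2-(v, 3, 1) BIBD: block size k = 3, λ = 1.
Replication: r(k − 1) = λ(v − 1) ⇒ r·2 = 2065 − 1 = 2064 ⇒ r = 1032.
Block count: bk = vr ⇒ b·3 = 2065·1032 = 2131080 ⇒ b = 710360.
(Check via b = v(v − 1)/6 = 2065·2064/6 = 4262160/6 = 710360.)

r = 1032, b = 710360.


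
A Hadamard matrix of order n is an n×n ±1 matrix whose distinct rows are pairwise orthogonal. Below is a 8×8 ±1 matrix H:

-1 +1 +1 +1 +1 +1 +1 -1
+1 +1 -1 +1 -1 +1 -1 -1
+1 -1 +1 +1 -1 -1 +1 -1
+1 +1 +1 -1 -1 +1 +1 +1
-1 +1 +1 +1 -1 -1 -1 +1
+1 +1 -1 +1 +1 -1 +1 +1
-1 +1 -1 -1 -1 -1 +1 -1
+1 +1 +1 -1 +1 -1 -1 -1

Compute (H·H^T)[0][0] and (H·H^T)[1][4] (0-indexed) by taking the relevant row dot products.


Row 0 of H: [-1, 1, 1, 1, 1, 1, 1, -1].
Row 1 of H: [1, 1, -1, 1, -1, 1, -1, -1].
Row 4 of H: [-1, 1, 1, 1, -1, -1, -1, 1].
(H·H^T)[0][0] = Σ_j H[0][j]·H[0][j] = (-1)² + (1)² + (1)² + (1)² + (1)² + (1)² + (1)² + (-1)² = 1 + 1 + 1 + 1 + 1 + 1 + 1 + 1 = 8.
(H·H^T)[1][4] = Σ_j H[1][j]·H[4][j] = (1)·(-1) + (1)·(1) + (-1)·(1) + (1)·(1) + (-1)·(-1) + (1)·(-1) + (-1)·(-1) + (-1)·(1) = -1 + 1 + -1 + 1 + 1 + -1 + 1 + -1 = 0.
So rows 1 and 4 are orthogonal; the diagonal entry equals n = 8.

(0,0) entry = 8; (1,4) entry = 0.


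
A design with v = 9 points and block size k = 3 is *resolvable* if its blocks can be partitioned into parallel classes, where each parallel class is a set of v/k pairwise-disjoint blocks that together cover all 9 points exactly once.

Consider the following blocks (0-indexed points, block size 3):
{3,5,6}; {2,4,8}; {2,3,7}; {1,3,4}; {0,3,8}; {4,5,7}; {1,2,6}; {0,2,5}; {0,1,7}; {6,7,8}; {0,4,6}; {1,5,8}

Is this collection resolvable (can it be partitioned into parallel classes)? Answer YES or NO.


v = 9, block size k = 3, number of blocks = 12.
For resolvability, blocks must partition into parallel classes of size v/k = 3.
Total blocks must therefore be a multiple of 3: 12 = 3·4 + 0 ⇒ divisible ✓.
Greedy packing gives 4 candidate class(es). Each should be a full parallel class (size 3, covers all 9 points).
  Class 1 (3 blocks): {3,5,6}; {2,4,8}; {0,1,7}. Points covered: [0, 1, 2, 3, 4, 5, 6, 7, 8].
  Class 2 (3 blocks): {2,3,7}; {0,4,6}; {1,5,8}. Points covered: [0, 1, 2, 3, 4, 5, 6, 7, 8].
  Class 3 (3 blocks): {1,3,4}; {0,2,5}; {6,7,8}. Points covered: [0, 1, 2, 3, 4, 5, 6, 7, 8].
  Class 4 (3 blocks): {0,3,8}; {4,5,7}; {1,2,6}. Points covered: [0, 1, 2, 3, 4, 5, 6, 7, 8].
All classes full (size 3)? YES. All classes cover every point? YES.
Resolvable? YES.

YES


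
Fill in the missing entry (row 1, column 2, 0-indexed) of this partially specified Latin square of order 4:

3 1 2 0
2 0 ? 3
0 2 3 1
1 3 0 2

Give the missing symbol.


Row 1 contains symbols [0, 2, 3] — missing [1].
Column 2 contains symbols [0, 2, 3] — missing [1].
The missing symbol must appear in both missing sets; intersection = [1].
Therefore the hidden value is 1.

Missing value = 1.


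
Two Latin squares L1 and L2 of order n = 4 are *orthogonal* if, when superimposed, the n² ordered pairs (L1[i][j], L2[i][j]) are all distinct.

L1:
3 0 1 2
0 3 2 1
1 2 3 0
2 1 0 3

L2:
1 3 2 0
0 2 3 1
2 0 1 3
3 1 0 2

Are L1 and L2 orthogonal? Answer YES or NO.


Form the n² = 16 superimposed pairs (L1[i][j], L2[i][j]), row by row (rows and columns indexed from 0):
row 0: (3,1) (0,3) (1,2) (2,0)
row 1: (0,0) (3,2) (2,3) (1,1)
row 2: (1,2) (2,0) (3,1) (0,3)
row 3: (2,3) (1,1) (0,0) (3,2)
Orthogonality requires all 16 pairs distinct.
But the pair (1,2) repeats: cell (0,2) has L1 = 1, L2 = 2, and cell (2,0) has L1 = 1, L2 = 2.
A repeated pair means some other pair never occurs (only 8 distinct pairs out of 16), so the squares are not orthogonal.
Conclusion: NO.

NO


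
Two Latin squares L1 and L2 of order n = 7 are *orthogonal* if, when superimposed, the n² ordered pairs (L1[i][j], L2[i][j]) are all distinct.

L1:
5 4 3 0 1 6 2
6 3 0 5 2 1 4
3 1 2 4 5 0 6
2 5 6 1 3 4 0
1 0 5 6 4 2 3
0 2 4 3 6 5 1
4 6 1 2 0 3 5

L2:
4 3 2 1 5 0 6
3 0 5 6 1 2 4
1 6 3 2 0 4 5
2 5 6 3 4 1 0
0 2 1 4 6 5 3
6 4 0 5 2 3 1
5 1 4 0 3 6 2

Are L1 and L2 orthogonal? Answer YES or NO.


Form the n² = 49 superimposed pairs (L1[i][j], L2[i][j]), row by row (rows and columns indexed from 0):
row 0: (5,4) (4,3) (3,2) (0,1) (1,5) (6,0) (2,6)
row 1: (6,3) (3,0) (0,5) (5,6) (2,1) (1,2) (4,4)
row 2: (3,1) (1,6) (2,3) (4,2) (5,0) (0,4) (6,5)
row 3: (2,2) (5,5) (6,6) (1,3) (3,4) (4,1) (0,0)
row 4: (1,0) (0,2) (5,1) (6,4) (4,6) (2,5) (3,3)
row 5: (0,6) (2,4) (4,0) (3,5) (6,2) (5,3) (1,1)
row 6: (4,5) (6,1) (1,4) (2,0) (0,3) (3,6) (5,2)
Orthogonality requires all 49 pairs distinct.
Check by first coordinate: for each symbol s of L1, list the L2 entries in the n cells where L1 = s; they must all differ.
  L1 = 0: L2 entries (in reading order) 1, 5, 4, 0, 2, 6, 3 — all 7 distinct ✓
  L1 = 1: L2 entries (in reading order) 5, 2, 6, 3, 0, 1, 4 — all 7 distinct ✓
  L1 = 2: L2 entries (in reading order) 6, 1, 3, 2, 5, 4, 0 — all 7 distinct ✓
  L1 = 3: L2 entries (in reading order) 2, 0, 1, 4, 3, 5, 6 — all 7 distinct ✓
  L1 = 4: L2 entries (in reading order) 3, 4, 2, 1, 6, 0, 5 — all 7 distinct ✓
  L1 = 5: L2 entries (in reading order) 4, 6, 0, 5, 1, 3, 2 — all 7 distinct ✓
  L1 = 6: L2 entries (in reading order) 0, 3, 5, 6, 4, 2, 1 — all 7 distinct ✓
Every symbol of L1 meets every symbol of L2 exactly once, so all 49 pairs are distinct (49 of 49).
Conclusion: YES.

YES


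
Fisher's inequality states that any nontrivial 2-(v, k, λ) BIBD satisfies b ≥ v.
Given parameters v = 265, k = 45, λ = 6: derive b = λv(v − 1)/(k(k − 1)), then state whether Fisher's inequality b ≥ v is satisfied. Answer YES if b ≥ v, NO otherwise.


r = λ(v − 1)/(k − 1) = 6·264/44 = 36.
b = vr/k = 265·36/45 = 212.
Fisher's inequality: b ≥ v ⇔ 212 ≥ 265? NO.

NO


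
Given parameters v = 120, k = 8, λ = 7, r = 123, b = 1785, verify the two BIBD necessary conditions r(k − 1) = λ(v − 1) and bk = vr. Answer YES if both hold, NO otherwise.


Condition (i): r(k − 1) = 123·7 = 861; λ(v − 1) = 7·119 = 833. Match? NO.
Condition (ii): bk = 1785·8 = 14280; vr = 120·123 = 14760. Match? NO.
Both conditions hold? NO.

NO


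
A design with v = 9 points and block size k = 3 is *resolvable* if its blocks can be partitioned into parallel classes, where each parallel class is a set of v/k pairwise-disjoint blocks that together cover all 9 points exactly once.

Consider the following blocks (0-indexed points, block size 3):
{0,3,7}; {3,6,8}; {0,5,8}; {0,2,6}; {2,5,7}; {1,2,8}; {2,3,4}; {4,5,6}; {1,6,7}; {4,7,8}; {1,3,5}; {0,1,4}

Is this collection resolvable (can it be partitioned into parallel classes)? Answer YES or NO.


v = 9, block size k = 3, number of blocks = 12.
For resolvability, blocks must partition into parallel classes of size v/k = 3.
Total blocks must therefore be a multiple of 3: 12 = 3·4 + 0 ⇒ divisible ✓.
Greedy packing gives 4 candidate class(es). Each should be a full parallel class (size 3, covers all 9 points).
  Class 1 (3 blocks): {0,3,7}; {1,2,8}; {4,5,6}. Points covered: [0, 1, 2, 3, 4, 5, 6, 7, 8].
  Class 2 (3 blocks): {3,6,8}; {2,5,7}; {0,1,4}. Points covered: [0, 1, 2, 3, 4, 5, 6, 7, 8].
  Class 3 (3 blocks): {0,5,8}; {2,3,4}; {1,6,7}. Points covered: [0, 1, 2, 3, 4, 5, 6, 7, 8].
  Class 4 (3 blocks): {0,2,6}; {4,7,8}; {1,3,5}. Points covered: [0, 1, 2, 3, 4, 5, 6, 7, 8].
All classes full (size 3)? YES. All classes cover every point? YES.
Resolvable? YES.

YES


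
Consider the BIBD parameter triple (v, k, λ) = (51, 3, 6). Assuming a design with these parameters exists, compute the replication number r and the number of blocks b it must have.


Any 2-(v, k, λ) BIBD satisfies two necessary conditions:
  (i)  Each point sits in r blocks, and counting incidences through any fixed point gives r(k − 1) = λ(v − 1), so r = λ(v − 1)/(k − 1).
  (ii) Total incidences bk = vr, so b = vr/k.
Step 1: r = λ(v − 1)/(k − 1) = 6·(51 − 1)/(3 − 1) = 6·50/2 = 300/2 = 150.
Step 2: b = vr/k = 51·150/3 = 7650/3 = 2550.
Check integrality: r = 150 ∈ Z ✓, b = 2550 ∈ Z ✓.
(These identities are necessary conditions: they determine r and b for any design with these parameters, but do not by themselves prove that one exists.)

r = 150, b = 2550.


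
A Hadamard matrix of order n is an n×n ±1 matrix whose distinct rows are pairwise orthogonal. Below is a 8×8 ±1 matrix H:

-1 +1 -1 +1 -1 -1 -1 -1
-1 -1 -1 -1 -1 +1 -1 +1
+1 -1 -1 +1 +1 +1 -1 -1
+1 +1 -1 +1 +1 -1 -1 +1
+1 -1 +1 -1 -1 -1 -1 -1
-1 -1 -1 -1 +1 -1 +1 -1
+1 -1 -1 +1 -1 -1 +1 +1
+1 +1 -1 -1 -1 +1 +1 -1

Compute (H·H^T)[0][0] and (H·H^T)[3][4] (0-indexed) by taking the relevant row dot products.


Row 0 of H: [-1, 1, -1, 1, -1, -1, -1, -1].
Row 3 of H: [1, 1, -1, 1, 1, -1, -1, 1].
Row 4 of H: [1, -1, 1, -1, -1, -1, -1, -1].
(H·H^T)[0][0] = Σ_j H[0][j]·H[0][j] = (-1)² + (1)² + (-1)² + (1)² + (-1)² + (-1)² + (-1)² + (-1)² = 1 + 1 + 1 + 1 + 1 + 1 + 1 + 1 = 8.
(H·H^T)[3][4] = Σ_j H[3][j]·H[4][j] = (1)·(1) + (1)·(-1) + (-1)·(1) + (1)·(-1) + (1)·(-1) + (-1)·(-1) + (-1)·(-1) + (1)·(-1) = 1 + -1 + -1 + -1 + -1 + 1 + 1 + -1 = -2.
Rows 3 and 4 are not orthogonal (dot product = -2 ≠ 0), so H is not a Hadamard matrix.

(0,0) entry = 8; (3,4) entry = -2.


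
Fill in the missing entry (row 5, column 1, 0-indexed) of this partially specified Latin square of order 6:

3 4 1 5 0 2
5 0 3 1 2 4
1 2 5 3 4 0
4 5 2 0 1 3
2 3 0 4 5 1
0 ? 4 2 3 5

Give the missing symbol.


Row 5 contains symbols [0, 2, 3, 4, 5] — missing [1].
Column 1 contains symbols [0, 2, 3, 4, 5] — missing [1].
The missing symbol must appear in both missing sets; intersection = [1].
Therefore the hidden value is 1.

Missing value = 1.


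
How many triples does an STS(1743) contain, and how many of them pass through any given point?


An STS(v) is a 2-(v, 3, 1) BIBD: block size k = 3, λ = 1.
Replication: r(k − 1) = λ(v − 1) ⇒ r·2 = 1743 − 1 = 1742 ⇒ r = 871.
Block count: bk = vr ⇒ b·3 = 1743·871 = 1518153 ⇒ b = 506051.
(Check via b = v(v − 1)/6 = 1743·1742/6 = 3036306/6 = 506051.)

r = 871, b = 506051.


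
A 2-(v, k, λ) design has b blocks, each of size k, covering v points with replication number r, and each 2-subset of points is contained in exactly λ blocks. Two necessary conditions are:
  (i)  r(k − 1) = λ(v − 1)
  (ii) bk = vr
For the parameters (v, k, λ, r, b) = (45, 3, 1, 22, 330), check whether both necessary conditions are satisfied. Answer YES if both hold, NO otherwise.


Condition (i): r(k − 1) = 22·2 = 44; λ(v − 1) = 1·44 = 44. Match? YES.
Condition (ii): bk = 330·3 = 990; vr = 45·22 = 990. Match? YES.
Both conditions hold? YES.

YES


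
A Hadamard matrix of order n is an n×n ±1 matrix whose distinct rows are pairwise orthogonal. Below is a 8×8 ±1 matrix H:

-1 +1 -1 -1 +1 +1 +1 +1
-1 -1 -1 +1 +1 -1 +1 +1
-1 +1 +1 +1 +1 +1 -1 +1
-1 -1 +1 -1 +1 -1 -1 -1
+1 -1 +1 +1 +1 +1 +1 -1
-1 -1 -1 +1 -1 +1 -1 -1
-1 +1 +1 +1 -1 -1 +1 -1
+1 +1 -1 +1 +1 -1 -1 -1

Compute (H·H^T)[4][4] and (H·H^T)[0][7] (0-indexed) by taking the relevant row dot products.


Row 0 of H: [-1, 1, -1, -1, 1, 1, 1, 1].
Row 4 of H: [1, -1, 1, 1, 1, 1, 1, -1].
Row 7 of H: [1, 1, -1, 1, 1, -1, -1, -1].
(H·H^T)[4][4] = Σ_j H[4][j]·H[4][j] = (1)² + (-1)² + (1)² + (1)² + (1)² + (1)² + (1)² + (-1)² = 1 + 1 + 1 + 1 + 1 + 1 + 1 + 1 = 8.
(H·H^T)[0][7] = Σ_j H[0][j]·H[7][j] = (-1)·(1) + (1)·(1) + (-1)·(-1) + (-1)·(1) + (1)·(1) + (1)·(-1) + (1)·(-1) + (1)·(-1) = -1 + 1 + 1 + -1 + 1 + -1 + -1 + -1 = -2.
Rows 0 and 7 are not orthogonal (dot product = -2 ≠ 0), so H is not a Hadamard matrix.

(4,4) entry = 8; (0,7) entry = -2.


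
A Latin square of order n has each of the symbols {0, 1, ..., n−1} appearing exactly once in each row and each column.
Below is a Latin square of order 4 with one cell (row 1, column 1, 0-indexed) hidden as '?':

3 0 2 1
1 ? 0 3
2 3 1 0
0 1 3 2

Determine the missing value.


Row 1 contains symbols [0, 1, 3] — missing [2].
Column 1 contains symbols [0, 1, 3] — missing [2].
The missing symbol must appear in both missing sets; intersection = [2].
Therefore the hidden value is 2.

Missing value = 2.


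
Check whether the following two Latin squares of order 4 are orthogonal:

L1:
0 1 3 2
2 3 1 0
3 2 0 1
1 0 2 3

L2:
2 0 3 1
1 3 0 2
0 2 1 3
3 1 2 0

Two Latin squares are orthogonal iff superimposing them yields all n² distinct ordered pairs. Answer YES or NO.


Form the n² = 16 superimposed pairs (L1[i][j], L2[i][j]), row by row (rows and columns indexed from 0):
row 0: (0,2) (1,0) (3,3) (2,1)
row 1: (2,1) (3,3) (1,0) (0,2)
row 2: (3,0) (2,2) (0,1) (1,3)
row 3: (1,3) (0,1) (2,2) (3,0)
Orthogonality requires all 16 pairs distinct.
But the pair (2,1) repeats: cell (0,3) has L1 = 2, L2 = 1, and cell (1,0) has L1 = 2, L2 = 1.
A repeated pair means some other pair never occurs (only 8 distinct pairs out of 16), so the squares are not orthogonal.
Conclusion: NO.

NO


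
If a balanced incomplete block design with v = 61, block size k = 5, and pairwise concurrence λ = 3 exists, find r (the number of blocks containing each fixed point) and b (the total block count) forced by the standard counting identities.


Any 2-(v, k, λ) BIBD satisfies two necessary conditions:
  (i)  Each point sits in r blocks, and counting incidences through any fixed point gives r(k − 1) = λ(v − 1), so r = λ(v − 1)/(k − 1).
  (ii) Total incidences bk = vr, so b = vr/k.
Step 1: r = λ(v − 1)/(k − 1) = 3·(61 − 1)/(5 − 1) = 3·60/4 = 180/4 = 45.
Step 2: b = vr/k = 61·45/5 = 2745/5 = 549.
Check integrality: r = 45 ∈ Z ✓, b = 549 ∈ Z ✓.
(These identities are necessary conditions: they determine r and b for any design with these parameters, but do not by themselves prove that one exists.)

r = 45, b = 549.


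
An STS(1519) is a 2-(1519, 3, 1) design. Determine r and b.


An STS(v) is a 2-(v, 3, 1) BIBD: block size k = 3, λ = 1.
Replication: r(k − 1) = λ(v − 1) ⇒ r·2 = 1519 − 1 = 1518 ⇒ r = 759.
Block count: b = v(v − 1)/6 = 1519·1518/6 = 2305842/6 = 384307.
(Check via bk = vr: 384307·3 = 1152921 = 1519·759 = 1152921 ✓.)

r = 759, b = 384307.


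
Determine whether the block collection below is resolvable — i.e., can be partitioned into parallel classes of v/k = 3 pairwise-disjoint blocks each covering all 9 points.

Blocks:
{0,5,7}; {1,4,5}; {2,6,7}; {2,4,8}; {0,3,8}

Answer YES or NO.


v = 9, block size k = 3, number of blocks = 5.
For resolvability, blocks must partition into parallel classes of size v/k = 3.
Total blocks must therefore be a multiple of 3: 5 = 3·1 + 2 ⇒ not divisible ✗.
Resolvable? NO.

NO


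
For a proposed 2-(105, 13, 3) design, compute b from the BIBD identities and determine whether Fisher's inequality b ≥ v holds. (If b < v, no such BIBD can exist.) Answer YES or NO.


b = λv(v − 1)/(k(k − 1)) = 3·105·104/(13·12) = 32760/156 = 210.
Compare with v = 105: b ≥ v, so Fisher's inequality holds.

YES


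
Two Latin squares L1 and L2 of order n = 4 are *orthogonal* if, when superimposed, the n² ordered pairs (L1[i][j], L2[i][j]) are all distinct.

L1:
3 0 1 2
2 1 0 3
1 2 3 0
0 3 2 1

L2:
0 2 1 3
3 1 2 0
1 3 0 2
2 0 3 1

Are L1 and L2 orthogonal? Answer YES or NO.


Form the n² = 16 superimposed pairs (L1[i][j], L2[i][j]), row by row (rows and columns indexed from 0):
row 0: (3,0) (0,2) (1,1) (2,3)
row 1: (2,3) (1,1) (0,2) (3,0)
row 2: (1,1) (2,3) (3,0) (0,2)
row 3: (0,2) (3,0) (2,3) (1,1)
Orthogonality requires all 16 pairs distinct.
But the pair (2,3) repeats: cell (0,3) has L1 = 2, L2 = 3, and cell (1,0) has L1 = 2, L2 = 3.
A repeated pair means some other pair never occurs (only 4 distinct pairs out of 16), so the squares are not orthogonal.
Conclusion: NO.

NO


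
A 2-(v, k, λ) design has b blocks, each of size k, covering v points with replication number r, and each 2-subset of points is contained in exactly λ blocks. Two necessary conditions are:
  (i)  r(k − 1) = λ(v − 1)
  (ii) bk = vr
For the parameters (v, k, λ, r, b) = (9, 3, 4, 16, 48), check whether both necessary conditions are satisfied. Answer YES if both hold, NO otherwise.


Condition (i): r(k − 1) = 16·2 = 32; λ(v − 1) = 4·8 = 32. Match? YES.
Condition (ii): bk = 48·3 = 144; vr = 9·16 = 144. Match? YES.
Both conditions hold? YES.

YES


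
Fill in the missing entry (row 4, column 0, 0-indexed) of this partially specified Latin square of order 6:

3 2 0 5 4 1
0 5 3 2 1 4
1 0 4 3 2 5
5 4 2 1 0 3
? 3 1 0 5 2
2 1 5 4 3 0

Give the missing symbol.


Row 4 contains symbols [0, 1, 2, 3, 5] — missing [4].
Column 0 contains symbols [0, 1, 2, 3, 5] — missing [4].
The missing symbol must appear in both missing sets; intersection = [4].
Therefore the hidden value is 4.

Missing value = 4.


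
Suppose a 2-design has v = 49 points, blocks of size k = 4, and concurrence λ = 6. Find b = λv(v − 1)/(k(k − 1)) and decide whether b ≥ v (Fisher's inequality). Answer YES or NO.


b = λv(v − 1)/(k(k − 1)) = 6·49·48/(4·3) = 14112/12 = 1176.
Compare with v = 49: b ≥ v, so Fisher's inequality holds.

YES


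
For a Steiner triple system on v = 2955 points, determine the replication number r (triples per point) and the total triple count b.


An STS(v) is a 2-(v, 3, 1) BIBD: block size k = 3, λ = 1.
Replication: r(k − 1) = λ(v − 1) ⇒ r·2 = 2955 − 1 = 2954 ⇒ r = 1477.
Block count: bk = vr ⇒ b·3 = 2955·1477 = 4364535 ⇒ b = 1454845.
(Check via b = v(v − 1)/6 = 2955·2954/6 = 8729070/6 = 1454845.)

r = 1477, b = 1454845.


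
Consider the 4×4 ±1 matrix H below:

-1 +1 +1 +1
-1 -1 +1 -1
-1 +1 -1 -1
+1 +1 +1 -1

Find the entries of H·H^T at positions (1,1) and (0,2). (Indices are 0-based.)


Row 0 of H: [-1, 1, 1, 1].
Row 1 of H: [-1, -1, 1, -1].
Row 2 of H: [-1, 1, -1, -1].
(H·H^T)[1][1] = Σ_j H[1][j]·H[1][j] = (-1)² + (-1)² + (1)² + (-1)² = 1 + 1 + 1 + 1 = 4.
(H·H^T)[0][2] = Σ_j H[0][j]·H[2][j] = (-1)·(-1) + (1)·(1) + (1)·(-1) + (1)·(-1) = 1 + 1 + -1 + -1 = 0.
So rows 0 and 2 are orthogonal; the diagonal entry equals n = 4.

(1,1) entry = 4; (0,2) entry = 0.


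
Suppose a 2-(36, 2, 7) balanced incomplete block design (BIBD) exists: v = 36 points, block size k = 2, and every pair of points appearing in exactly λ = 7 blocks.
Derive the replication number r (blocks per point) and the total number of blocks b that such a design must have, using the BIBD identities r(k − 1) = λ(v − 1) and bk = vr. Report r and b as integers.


Any 2-(v, k, λ) BIBD satisfies two necessary conditions:
  (i)  Each point sits in r blocks, and counting incidences through any fixed point gives r(k − 1) = λ(v − 1), so r = λ(v − 1)/(k − 1).
  (ii) Total incidences bk = vr, so b = vr/k.
Step 1: r = λ(v − 1)/(k − 1) = 7·(36 − 1)/(2 − 1) = 7·35/1 = 245/1 = 245.
Step 2: b = vr/k = 36·245/2 = 8820/2 = 4410.
Check integrality: r = 245 ∈ Z ✓, b = 4410 ∈ Z ✓.
(These identities are necessary conditions: they determine r and b for any design with these parameters, but do not by themselves prove that one exists.)

r = 245, b = 4410.


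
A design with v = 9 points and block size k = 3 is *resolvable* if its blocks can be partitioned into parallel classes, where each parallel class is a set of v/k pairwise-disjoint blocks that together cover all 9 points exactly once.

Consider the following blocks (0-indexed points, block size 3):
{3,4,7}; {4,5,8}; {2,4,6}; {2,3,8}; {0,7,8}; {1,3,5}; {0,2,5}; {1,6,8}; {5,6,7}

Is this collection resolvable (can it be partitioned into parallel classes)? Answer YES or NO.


v = 9, block size k = 3, number of blocks = 9.
For resolvability, blocks must partition into parallel classes of size v/k = 3.
Total blocks must therefore be a multiple of 3: 9 = 3·3 + 0 ⇒ divisible ✓.
Consider block {4,5,8}. It intersects every other block in the collection, so no parallel class of size 3 can contain it.
Since every block must belong to some parallel class in a resolution, the collection cannot be partitioned into parallel classes.
Resolvable? NO.

NO


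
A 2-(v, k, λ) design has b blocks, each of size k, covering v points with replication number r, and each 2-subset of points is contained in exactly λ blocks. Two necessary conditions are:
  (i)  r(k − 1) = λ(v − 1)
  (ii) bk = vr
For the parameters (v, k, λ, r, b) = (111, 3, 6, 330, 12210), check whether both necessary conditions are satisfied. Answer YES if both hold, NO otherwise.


Condition (i): r(k − 1) = 330·2 = 660; λ(v − 1) = 6·110 = 660. Match? YES.
Condition (ii): bk = 12210·3 = 36630; vr = 111·330 = 36630. Match? YES.
Both conditions hold? YES.

YES


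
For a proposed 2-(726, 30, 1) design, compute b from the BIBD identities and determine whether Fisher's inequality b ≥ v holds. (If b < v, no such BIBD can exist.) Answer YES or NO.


r = λ(v − 1)/(k − 1) = 1·725/29 = 25.
b = vr/k = 726·25/30 = 605.
Fisher's inequality: b ≥ v ⇔ 605 ≥ 726? NO.

NO


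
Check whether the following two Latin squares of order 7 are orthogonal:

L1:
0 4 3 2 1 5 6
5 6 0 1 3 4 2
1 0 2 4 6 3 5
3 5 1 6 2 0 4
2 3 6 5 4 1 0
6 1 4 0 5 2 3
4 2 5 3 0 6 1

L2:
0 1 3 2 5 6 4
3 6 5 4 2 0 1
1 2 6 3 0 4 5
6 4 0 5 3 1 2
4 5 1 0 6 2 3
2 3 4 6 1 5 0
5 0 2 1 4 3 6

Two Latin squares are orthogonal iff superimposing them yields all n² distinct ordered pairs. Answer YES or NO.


Form the n² = 49 superimposed pairs (L1[i][j], L2[i][j]), row by row (rows and columns indexed from 0):
row 0: (0,0) (4,1) (3,3) (2,2) (1,5) (5,6) (6,4)
row 1: (5,3) (6,6) (0,5) (1,4) (3,2) (4,0) (2,1)
row 2: (1,1) (0,2) (2,6) (4,3) (6,0) (3,4) (5,5)
row 3: (3,6) (5,4) (1,0) (6,5) (2,3) (0,1) (4,2)
row 4: (2,4) (3,5) (6,1) (5,0) (4,6) (1,2) (0,3)
row 5: (6,2) (1,3) (4,4) (0,6) (5,1) (2,5) (3,0)
row 6: (4,5) (2,0) (5,2) (3,1) (0,4) (6,3) (1,6)
Orthogonality requires all 49 pairs distinct.
Check by first coordinate: for each symbol s of L1, list the L2 entries in the n cells where L1 = s; they must all differ.
  L1 = 0: L2 entries (in reading order) 0, 5, 2, 1, 3, 6, 4 — all 7 distinct ✓
  L1 = 1: L2 entries (in reading order) 5, 4, 1, 0, 2, 3, 6 — all 7 distinct ✓
  L1 = 2: L2 entries (in reading order) 2, 1, 6, 3, 4, 5, 0 — all 7 distinct ✓
  L1 = 3: L2 entries (in reading order) 3, 2, 4, 6, 5, 0, 1 — all 7 distinct ✓
  L1 = 4: L2 entries (in reading order) 1, 0, 3, 2, 6, 4, 5 — all 7 distinct ✓
  L1 = 5: L2 entries (in reading order) 6, 3, 5, 4, 0, 1, 2 — all 7 distinct ✓
  L1 = 6: L2 entries (in reading order) 4, 6, 0, 5, 1, 2, 3 — all 7 distinct ✓
Every symbol of L1 meets every symbol of L2 exactly once, so all 49 pairs are distinct (49 of 49).
Conclusion: YES.

YES


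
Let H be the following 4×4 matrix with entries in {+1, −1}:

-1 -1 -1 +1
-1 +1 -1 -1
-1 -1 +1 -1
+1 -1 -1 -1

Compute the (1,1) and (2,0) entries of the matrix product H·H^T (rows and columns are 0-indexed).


Row 0 of H: [-1, -1, -1, 1].
Row 1 of H: [-1, 1, -1, -1].
Row 2 of H: [-1, -1, 1, -1].
(H·H^T)[1][1] = Σ_j H[1][j]·H[1][j] = (-1)² + (1)² + (-1)² + (-1)² = 1 + 1 + 1 + 1 = 4.
(H·H^T)[2][0] = Σ_j H[2][j]·H[0][j] = (-1)·(-1) + (-1)·(-1) + (1)·(-1) + (-1)·(1) = 1 + 1 + -1 + -1 = 0.
So rows 2 and 0 are orthogonal; the diagonal entry equals n = 4.

(1,1) entry = 4; (2,0) entry = 0.


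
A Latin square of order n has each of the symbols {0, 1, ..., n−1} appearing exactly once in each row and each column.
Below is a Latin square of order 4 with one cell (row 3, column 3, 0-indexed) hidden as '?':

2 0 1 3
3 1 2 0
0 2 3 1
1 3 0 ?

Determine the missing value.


Row 3 contains symbols [0, 1, 3] — missing [2].
Column 3 contains symbols [0, 1, 3] — missing [2].
The missing symbol must appear in both missing sets; intersection = [2].
Therefore the hidden value is 2.

Missing value = 2.


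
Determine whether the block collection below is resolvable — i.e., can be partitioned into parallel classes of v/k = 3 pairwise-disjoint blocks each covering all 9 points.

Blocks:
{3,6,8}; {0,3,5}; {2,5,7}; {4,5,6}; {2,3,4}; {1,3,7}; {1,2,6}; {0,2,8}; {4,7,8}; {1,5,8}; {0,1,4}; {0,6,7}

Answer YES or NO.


v = 9, block size k = 3, number of blocks = 12.
For resolvability, blocks must partition into parallel classes of size v/k = 3.
Total blocks must therefore be a multiple of 3: 12 = 3·4 + 0 ⇒ divisible ✓.
Greedy packing gives 4 candidate class(es). Each should be a full parallel class (size 3, covers all 9 points).
  Class 1 (3 blocks): {3,6,8}; {2,5,7}; {0,1,4}. Points covered: [0, 1, 2, 3, 4, 5, 6, 7, 8].
  Class 2 (3 blocks): {0,3,5}; {1,2,6}; {4,7,8}. Points covered: [0, 1, 2, 3, 4, 5, 6, 7, 8].
  Class 3 (3 blocks): {4,5,6}; {1,3,7}; {0,2,8}. Points covered: [0, 1, 2, 3, 4, 5, 6, 7, 8].
  Class 4 (3 blocks): {2,3,4}; {1,5,8}; {0,6,7}. Points covered: [0, 1, 2, 3, 4, 5, 6, 7, 8].
All classes full (size 3)? YES. All classes cover every point? YES.
Resolvable? YES.

YES


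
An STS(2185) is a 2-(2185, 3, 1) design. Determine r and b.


An STS(v) is a 2-(v, 3, 1) BIBD: block size k = 3, λ = 1.
Replication: r(k − 1) = λ(v − 1) ⇒ r·2 = 2185 − 1 = 2184 ⇒ r = 1092.
Block count: b = v(v − 1)/6 = 2185·2184/6 = 4772040/6 = 795340.
(Check via bk = vr: 795340·3 = 2386020 = 2185·1092 = 2386020 ✓.)

r = 1092, b = 795340.


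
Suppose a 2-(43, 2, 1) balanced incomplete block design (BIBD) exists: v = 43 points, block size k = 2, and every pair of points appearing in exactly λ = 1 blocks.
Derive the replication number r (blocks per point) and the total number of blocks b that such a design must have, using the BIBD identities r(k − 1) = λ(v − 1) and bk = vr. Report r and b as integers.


Any 2-(v, k, λ) BIBD satisfies two necessary conditions:
  (i)  Each point sits in r blocks, and counting incidences through any fixed point gives r(k − 1) = λ(v − 1), so r = λ(v − 1)/(k − 1).
  (ii) Total incidences bk = vr, so b = vr/k.
Step 1: r = λ(v − 1)/(k − 1) = 1·(43 − 1)/(2 − 1) = 1·42/1 = 42/1 = 42.
Step 2: b = vr/k = 43·42/2 = 1806/2 = 903.
Check integrality: r = 42 ∈ Z ✓, b = 903 ∈ Z ✓.
(These identities are necessary conditions: they determine r and b for any design with these parameters, but do not by themselves prove that one exists.)

r = 42, b = 903.


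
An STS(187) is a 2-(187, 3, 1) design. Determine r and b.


An STS(v) is a 2-(v, 3, 1) BIBD: block size k = 3, λ = 1.
Replication: r(k − 1) = λ(v − 1) ⇒ r·2 = 187 − 1 = 186 ⇒ r = 93.
Block count: b = v(v − 1)/6 = 187·186/6 = 34782/6 = 5797.

r = 93, b = 5797.


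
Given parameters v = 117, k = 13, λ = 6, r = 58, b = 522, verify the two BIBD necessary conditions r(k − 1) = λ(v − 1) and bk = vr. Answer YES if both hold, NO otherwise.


Condition (i): r(k − 1) = 58·12 = 696; λ(v − 1) = 6·116 = 696. Match? YES.
Condition (ii): bk = 522·13 = 6786; vr = 117·58 = 6786. Match? YES.
Both conditions hold? YES.

YES


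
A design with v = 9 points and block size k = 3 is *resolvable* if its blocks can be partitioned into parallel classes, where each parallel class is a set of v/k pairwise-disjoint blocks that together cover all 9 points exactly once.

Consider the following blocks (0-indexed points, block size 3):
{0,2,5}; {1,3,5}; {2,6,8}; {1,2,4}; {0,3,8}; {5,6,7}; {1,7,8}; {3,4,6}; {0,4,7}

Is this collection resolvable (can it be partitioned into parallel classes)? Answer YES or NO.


v = 9, block size k = 3, number of blocks = 9.
For resolvability, blocks must partition into parallel classes of size v/k = 3.
Total blocks must therefore be a multiple of 3: 9 = 3·3 + 0 ⇒ divisible ✓.
Greedy packing gives 3 candidate class(es). Each should be a full parallel class (size 3, covers all 9 points).
  Class 1 (3 blocks): {0,2,5}; {1,7,8}; {3,4,6}. Points covered: [0, 1, 2, 3, 4, 5, 6, 7, 8].
  Class 2 (3 blocks): {1,3,5}; {2,6,8}; {0,4,7}. Points covered: [0, 1, 2, 3, 4, 5, 6, 7, 8].
  Class 3 (3 blocks): {1,2,4}; {0,3,8}; {5,6,7}. Points covered: [0, 1, 2, 3, 4, 5, 6, 7, 8].
All classes full (size 3)? YES. All classes cover every point? YES.
Resolvable? YES.

YES


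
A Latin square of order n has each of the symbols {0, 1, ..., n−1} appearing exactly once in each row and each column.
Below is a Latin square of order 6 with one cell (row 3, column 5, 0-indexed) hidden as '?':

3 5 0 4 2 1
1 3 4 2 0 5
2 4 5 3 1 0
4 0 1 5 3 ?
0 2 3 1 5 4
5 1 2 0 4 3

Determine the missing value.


Row 3 contains symbols [0, 1, 3, 4, 5] — missing [2].
Column 5 contains symbols [0, 1, 3, 4, 5] — missing [2].
The missing symbol must appear in both missing sets; intersection = [2].
Therefore the hidden value is 2.

Missing value = 2.


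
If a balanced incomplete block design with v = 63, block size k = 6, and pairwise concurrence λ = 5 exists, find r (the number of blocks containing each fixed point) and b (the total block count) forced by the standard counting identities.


Any 2-(v, k, λ) BIBD satisfies two necessary conditions:
  (i)  Each point sits in r blocks, and counting incidences through any fixed point gives r(k − 1) = λ(v − 1), so r = λ(v − 1)/(k − 1).
  (ii) Total incidences bk = vr, so b = vr/k.
Step 1: r = λ(v − 1)/(k − 1) = 5·(63 − 1)/(6 − 1) = 5·62/5 = 310/5 = 62.
Step 2: b = vr/k = 63·62/6 = 3906/6 = 651.
Check integrality: r = 62 ∈ Z ✓, b = 651 ∈ Z ✓.
(These identities are necessary conditions: they determine r and b for any design with these parameters, but do not by themselves prove that one exists.)

r = 62, b = 651.


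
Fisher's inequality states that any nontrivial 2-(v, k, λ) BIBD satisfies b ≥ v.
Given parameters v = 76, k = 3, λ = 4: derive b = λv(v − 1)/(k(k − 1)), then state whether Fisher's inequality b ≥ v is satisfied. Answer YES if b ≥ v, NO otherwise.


b = λv(v − 1)/(k(k − 1)) = 4·76·75/(3·2) = 22800/6 = 3800.
Compare with v = 76: b ≥ v, so Fisher's inequality holds.

YES


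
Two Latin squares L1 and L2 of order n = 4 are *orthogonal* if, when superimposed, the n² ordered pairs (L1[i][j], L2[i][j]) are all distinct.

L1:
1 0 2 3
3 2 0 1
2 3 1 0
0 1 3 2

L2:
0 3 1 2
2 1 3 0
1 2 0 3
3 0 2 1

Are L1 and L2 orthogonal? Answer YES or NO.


Form the n² = 16 superimposed pairs (L1[i][j], L2[i][j]), row by row (rows and columns indexed from 0):
row 0: (1,0) (0,3) (2,1) (3,2)
row 1: (3,2) (2,1) (0,3) (1,0)
row 2: (2,1) (3,2) (1,0) (0,3)
row 3: (0,3) (1,0) (3,2) (2,1)
Orthogonality requires all 16 pairs distinct.
But the pair (3,2) repeats: cell (0,3) has L1 = 3, L2 = 2, and cell (1,0) has L1 = 3, L2 = 2.
A repeated pair means some other pair never occurs (only 4 distinct pairs out of 16), so the squares are not orthogonal.
Conclusion: NO.

NO


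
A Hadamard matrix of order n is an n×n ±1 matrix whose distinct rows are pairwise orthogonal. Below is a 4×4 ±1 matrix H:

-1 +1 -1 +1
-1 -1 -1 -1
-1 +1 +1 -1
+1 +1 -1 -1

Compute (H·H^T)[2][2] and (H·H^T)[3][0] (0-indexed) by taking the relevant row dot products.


Row 0 of H: [-1, 1, -1, 1].
Row 2 of H: [-1, 1, 1, -1].
Row 3 of H: [1, 1, -1, -1].
(H·H^T)[2][2] = Σ_j H[2][j]·H[2][j] = (-1)² + (1)² + (1)² + (-1)² = 1 + 1 + 1 + 1 = 4.
(H·H^T)[3][0] = Σ_j H[3][j]·H[0][j] = (1)·(-1) + (1)·(1) + (-1)·(-1) + (-1)·(1) = -1 + 1 + 1 + -1 = 0.
So rows 3 and 0 are orthogonal; the diagonal entry equals n = 4.

(2,2) entry = 4; (3,0) entry = 0.
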